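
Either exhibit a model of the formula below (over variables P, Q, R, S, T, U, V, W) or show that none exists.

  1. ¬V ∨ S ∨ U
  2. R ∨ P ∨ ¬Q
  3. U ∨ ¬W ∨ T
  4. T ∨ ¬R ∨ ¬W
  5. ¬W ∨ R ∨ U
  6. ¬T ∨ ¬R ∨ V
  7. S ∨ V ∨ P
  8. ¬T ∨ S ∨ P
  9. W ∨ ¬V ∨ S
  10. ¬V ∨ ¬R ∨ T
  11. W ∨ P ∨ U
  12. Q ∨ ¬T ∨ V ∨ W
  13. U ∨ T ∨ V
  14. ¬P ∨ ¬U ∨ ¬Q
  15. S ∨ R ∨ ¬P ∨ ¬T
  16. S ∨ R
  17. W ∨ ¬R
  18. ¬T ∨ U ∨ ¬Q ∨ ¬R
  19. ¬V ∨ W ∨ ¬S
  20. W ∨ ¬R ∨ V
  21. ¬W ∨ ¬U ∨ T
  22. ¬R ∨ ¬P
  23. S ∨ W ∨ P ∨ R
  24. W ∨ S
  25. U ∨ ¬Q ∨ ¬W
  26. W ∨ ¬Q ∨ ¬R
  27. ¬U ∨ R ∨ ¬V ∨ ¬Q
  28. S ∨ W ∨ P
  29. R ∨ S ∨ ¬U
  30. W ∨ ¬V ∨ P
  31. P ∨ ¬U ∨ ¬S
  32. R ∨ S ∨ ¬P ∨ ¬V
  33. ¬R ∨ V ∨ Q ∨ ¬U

Try S = True.
Try W = True.
Try U = True.
Unit clause (T) forces T = True.
Unit clause (P) forces P = True.
Unit clause (¬Q) forces Q = False.
Unit clause (¬R) forces R = False.
No clause remains; V is free.

P ↦ True; Q ↦ False; R ↦ False; S ↦ True; T ↦ True; U ↦ True; V ↦ True; W ↦ True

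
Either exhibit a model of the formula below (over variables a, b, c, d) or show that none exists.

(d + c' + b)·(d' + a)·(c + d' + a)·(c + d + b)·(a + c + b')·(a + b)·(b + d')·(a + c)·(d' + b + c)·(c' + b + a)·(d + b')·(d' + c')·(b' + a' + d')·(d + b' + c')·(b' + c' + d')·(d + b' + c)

Branch on d: set d = 0.
The clause (b') is unit, so b = 0.
The clause (c') is unit, so c = 0.
That conflicts with the unit clause (c).
So d must be the other value — set d = 1.
The clause (a) is unit, so a = 1.
The clause (b) is unit, so b = 1.
That conflicts with the unit clause (b').
Either choice for d ends in contradiction.

UNSATISFIABLE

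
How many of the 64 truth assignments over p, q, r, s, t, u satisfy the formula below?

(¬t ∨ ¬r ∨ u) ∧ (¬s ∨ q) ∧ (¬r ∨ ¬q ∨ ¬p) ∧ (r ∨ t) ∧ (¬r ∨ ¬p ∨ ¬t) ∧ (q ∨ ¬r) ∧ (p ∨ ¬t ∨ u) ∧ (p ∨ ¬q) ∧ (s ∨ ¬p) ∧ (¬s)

There are 2^6 = 64 truth assignments over (p, q, r, s, t, u).
Split on t. With t = True, the clauses containing t are satisfied and ¬t drops from the rest; 1 of the 2^5 = 32 assignments to the other variables satisfy what remains.
With t = False, by the same count on the reduced clause set, 0 assignments work.
(One model: p=F, q=F, r=F, s=F, t=T, u=T.)
Total: 1 + 0 = 1.

1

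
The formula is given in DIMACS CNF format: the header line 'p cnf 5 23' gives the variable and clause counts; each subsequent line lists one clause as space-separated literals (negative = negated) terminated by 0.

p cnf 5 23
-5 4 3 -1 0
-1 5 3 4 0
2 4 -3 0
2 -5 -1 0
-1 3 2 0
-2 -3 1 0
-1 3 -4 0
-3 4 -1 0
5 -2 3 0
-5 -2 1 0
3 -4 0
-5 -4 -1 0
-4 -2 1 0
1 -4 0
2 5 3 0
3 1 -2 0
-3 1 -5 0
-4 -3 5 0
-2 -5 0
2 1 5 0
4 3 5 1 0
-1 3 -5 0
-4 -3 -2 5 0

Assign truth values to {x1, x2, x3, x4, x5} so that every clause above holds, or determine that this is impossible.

x1=False,  x2=False,  x3=False,  x4=False,  x5=True

Case x3 = False:
Unit clause (¬x4) forces x4 = False.
Case x5 = True:
Unit clause (¬x1) forces x1 = False.
Unit clause (¬x2) forces x2 = False.
Every clause now holds.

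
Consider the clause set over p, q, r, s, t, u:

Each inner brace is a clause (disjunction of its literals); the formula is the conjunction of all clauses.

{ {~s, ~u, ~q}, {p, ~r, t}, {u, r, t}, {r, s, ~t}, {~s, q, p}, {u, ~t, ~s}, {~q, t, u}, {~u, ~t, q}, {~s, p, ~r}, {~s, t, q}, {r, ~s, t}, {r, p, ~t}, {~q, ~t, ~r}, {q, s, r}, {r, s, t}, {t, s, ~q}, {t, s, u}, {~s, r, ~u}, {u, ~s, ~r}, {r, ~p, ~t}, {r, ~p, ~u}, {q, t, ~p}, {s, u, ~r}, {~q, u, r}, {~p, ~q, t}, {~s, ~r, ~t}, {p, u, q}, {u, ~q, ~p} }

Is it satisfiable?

Unsatisfiable

Case s = 0:
Case r = 1:
The clause (u) is unit, so u = 1.
Case p = 1:
Case t = 0:
The clause (~q) is unit, so q = 0.
Now (q) is unsatisfied and unit — conflict.
Backtrack on t: now try t = 1.
The clause (q) is unit, so q = 1.
Now (~q) is unsatisfied and unit — conflict.
Neither t = 1 nor t = 0 works.
Backtrack on p: now try p = 0.
The clause (t) is unit, so t = 1.
The clause (q) is unit, so q = 1.
Now (~q) is unsatisfied and unit — conflict.
Neither p = 1 nor p = 0 works.
Backtrack on r: now try r = 0.
The clause (~t) is unit, so t = 0.
Now (t) is unsatisfied and unit — conflict.
Neither r = 1 nor r = 0 works.
Backtrack on s: now try s = 1.
Case u = 0:
The clause (~t) is unit, so t = 0.
The clause (r) is unit, so r = 1.
Now (~r) is unsatisfied and unit — conflict.
Backtrack on u: now try u = 1.
The clause (~q) is unit, so q = 0.
The clause (p) is unit, so p = 1.
The clause (~t) is unit, so t = 0.
Now (t) is unsatisfied and unit — conflict.
Neither u = 1 nor u = 0 works.
Neither s = 1 nor s = 0 works.
No assignment satisfies every clause.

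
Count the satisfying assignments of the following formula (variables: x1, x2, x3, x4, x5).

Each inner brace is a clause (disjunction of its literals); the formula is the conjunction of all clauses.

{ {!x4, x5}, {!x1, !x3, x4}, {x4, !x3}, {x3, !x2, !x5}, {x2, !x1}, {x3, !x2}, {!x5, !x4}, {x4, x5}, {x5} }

1

There are 2^5 = 32 truth assignments over (x1, x2, x3, x4, x5).
Split on x4. With x4 = true, the clauses containing x4 are satisfied and !x4 drops from the rest; 0 of the 2^4 = 16 assignments to the other variables satisfy what remains.
With x4 = false, by the same count on the reduced clause set, 1 assignment works.
(One model: x1=F, x2=F, x3=F, x4=F, x5=T.)
Total: 0 + 1 = 1.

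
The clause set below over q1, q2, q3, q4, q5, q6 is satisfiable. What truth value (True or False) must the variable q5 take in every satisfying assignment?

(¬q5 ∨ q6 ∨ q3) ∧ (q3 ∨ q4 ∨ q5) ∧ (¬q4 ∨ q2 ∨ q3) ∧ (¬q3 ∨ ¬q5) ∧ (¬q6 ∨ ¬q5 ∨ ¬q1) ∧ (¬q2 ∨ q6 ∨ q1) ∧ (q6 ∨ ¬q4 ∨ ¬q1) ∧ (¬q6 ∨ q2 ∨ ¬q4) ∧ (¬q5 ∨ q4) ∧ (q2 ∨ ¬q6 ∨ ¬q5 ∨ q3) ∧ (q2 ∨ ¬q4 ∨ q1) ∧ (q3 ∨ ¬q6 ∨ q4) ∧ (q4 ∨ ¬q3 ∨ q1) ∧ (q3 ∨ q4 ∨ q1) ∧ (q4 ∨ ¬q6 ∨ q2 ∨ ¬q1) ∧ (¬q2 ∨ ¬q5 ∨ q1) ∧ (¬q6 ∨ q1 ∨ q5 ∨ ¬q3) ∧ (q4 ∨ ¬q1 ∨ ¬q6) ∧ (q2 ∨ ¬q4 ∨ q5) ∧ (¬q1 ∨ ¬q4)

Suppose q5 = True.
(¬q3) alone gives q3 = False.
(q6) alone gives q6 = True.
(¬q1) alone gives q1 = False.
(q4) alone gives q4 = True.
(q2) alone gives q2 = True.
But (¬q2) is also a unit clause — contradiction.
So every satisfying assignment has q5 = False.

False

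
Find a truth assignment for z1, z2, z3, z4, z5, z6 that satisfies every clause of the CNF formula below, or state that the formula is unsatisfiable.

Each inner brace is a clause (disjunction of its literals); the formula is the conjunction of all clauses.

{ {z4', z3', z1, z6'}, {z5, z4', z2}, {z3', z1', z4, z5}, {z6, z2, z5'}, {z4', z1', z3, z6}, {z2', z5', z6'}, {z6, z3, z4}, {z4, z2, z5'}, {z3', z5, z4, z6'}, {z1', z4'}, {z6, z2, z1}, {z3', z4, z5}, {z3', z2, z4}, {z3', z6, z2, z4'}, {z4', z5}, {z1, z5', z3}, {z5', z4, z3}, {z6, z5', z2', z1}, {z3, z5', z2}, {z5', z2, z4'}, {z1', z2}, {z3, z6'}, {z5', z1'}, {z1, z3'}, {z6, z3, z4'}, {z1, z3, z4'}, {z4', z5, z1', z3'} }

Suppose z1 = 0.
From the singleton clause (z3'), z3 = 0.
From the singleton clause (z5'), z5 = 0.
From the singleton clause (z4'), z4 = 0.
From the singleton clause (z6), z6 = 1.
Now (z6') is unsatisfied and unit — conflict.
That branch fails; take z1 = 1 instead.
From the singleton clause (z4'), z4 = 0.
From the singleton clause (z2), z2 = 1.
From the singleton clause (z5'), z5 = 0.
From the singleton clause (z3'), z3 = 0.
From the singleton clause (z6), z6 = 1.
Now (z6') is unsatisfied and unit — conflict.
Either choice for z1 ends in contradiction.

UNSATISFIABLE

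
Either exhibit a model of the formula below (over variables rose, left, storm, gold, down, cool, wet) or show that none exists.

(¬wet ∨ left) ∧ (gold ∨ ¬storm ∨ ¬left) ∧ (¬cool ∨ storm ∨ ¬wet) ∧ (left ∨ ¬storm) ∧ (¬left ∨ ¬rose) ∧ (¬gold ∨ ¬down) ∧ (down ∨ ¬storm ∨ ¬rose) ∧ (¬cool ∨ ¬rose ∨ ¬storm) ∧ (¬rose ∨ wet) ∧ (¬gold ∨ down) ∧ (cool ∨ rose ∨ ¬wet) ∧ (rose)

The clause (rose) is unit, so rose = True.
The clause (¬left) is unit, so left = False.
The clause (¬wet) is unit, so wet = False.
But (wet) is also a unit clause — contradiction.

UNSATISFIABLE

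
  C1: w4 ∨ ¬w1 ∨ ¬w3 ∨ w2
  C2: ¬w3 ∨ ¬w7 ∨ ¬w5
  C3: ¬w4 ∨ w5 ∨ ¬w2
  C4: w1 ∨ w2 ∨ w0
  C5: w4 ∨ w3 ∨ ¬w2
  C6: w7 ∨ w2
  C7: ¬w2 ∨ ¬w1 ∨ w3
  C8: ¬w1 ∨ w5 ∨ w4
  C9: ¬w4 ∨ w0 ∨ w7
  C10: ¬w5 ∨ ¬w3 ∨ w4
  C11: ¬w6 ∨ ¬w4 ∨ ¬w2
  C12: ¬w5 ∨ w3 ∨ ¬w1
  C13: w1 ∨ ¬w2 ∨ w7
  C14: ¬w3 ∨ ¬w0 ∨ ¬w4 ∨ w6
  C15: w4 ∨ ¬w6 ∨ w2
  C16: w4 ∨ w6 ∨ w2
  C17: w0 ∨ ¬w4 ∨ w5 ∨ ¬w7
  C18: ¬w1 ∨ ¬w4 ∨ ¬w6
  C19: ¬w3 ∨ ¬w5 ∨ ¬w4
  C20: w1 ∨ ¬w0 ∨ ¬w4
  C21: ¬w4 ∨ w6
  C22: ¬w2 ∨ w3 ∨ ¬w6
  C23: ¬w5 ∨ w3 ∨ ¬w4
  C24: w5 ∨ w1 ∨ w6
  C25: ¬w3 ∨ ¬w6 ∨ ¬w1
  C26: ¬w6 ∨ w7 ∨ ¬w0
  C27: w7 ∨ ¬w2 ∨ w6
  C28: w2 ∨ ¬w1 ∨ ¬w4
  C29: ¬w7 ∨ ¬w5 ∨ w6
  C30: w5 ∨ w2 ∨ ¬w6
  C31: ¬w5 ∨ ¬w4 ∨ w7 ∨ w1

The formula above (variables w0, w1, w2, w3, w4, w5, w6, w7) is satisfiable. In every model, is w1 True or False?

False

Suppose w1 = True.
Suppose w7 = True.
Suppose w3 = False.
The clause (¬w2) is unit, so w2 = False.
The clause (¬w5) is unit, so w5 = False.
The clause (w4) is unit, so w4 = True.
That conflicts with the unit clause (¬w4).
Backtrack on w3: now try w3 = True.
The clause (¬w5) is unit, so w5 = False.
The clause (w4) is unit, so w4 = True.
The clause (¬w2) is unit, so w2 = False.
That conflicts with the unit clause (w2).
Neither w3 = True nor w3 = False works.
Backtrack on w7: now try w7 = False.
The clause (w2) is unit, so w2 = True.
The clause (w3) is unit, so w3 = True.
The clause (¬w6) is unit, so w6 = False.
That conflicts with the unit clause (w6).
Neither w7 = True nor w7 = False works.
So every satisfying assignment has w1 = False.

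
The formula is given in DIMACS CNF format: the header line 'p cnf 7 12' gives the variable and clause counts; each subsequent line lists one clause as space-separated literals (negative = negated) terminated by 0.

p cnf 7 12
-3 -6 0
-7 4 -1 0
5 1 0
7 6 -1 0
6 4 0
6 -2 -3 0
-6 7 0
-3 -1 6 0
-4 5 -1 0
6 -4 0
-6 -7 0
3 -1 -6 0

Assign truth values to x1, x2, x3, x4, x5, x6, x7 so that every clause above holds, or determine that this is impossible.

Try x3 = False.
Try x5 = True.
Try x6 = True.
The clause (x7) is unit, so x7 = True.
That conflicts with the unit clause (¬x7).
So x6 must be the other value — set x6 = False.
The clause (x4) is unit, so x4 = True.
That conflicts with the unit clause (¬x4).
Either choice for x6 ends in contradiction.
So x5 must be the other value — set x5 = False.
The clause (x1) is unit, so x1 = True.
The clause (¬x4) is unit, so x4 = False.
The clause (¬x7) is unit, so x7 = False.
The clause (x6) is unit, so x6 = True.
That conflicts with the unit clause (¬x6).
Either choice for x5 ends in contradiction.
So x3 must be the other value — set x3 = True.
The clause (¬x6) is unit, so x6 = False.
The clause (x4) is unit, so x4 = True.
That conflicts with the unit clause (¬x4).
Either choice for x3 ends in contradiction.

UNSATISFIABLE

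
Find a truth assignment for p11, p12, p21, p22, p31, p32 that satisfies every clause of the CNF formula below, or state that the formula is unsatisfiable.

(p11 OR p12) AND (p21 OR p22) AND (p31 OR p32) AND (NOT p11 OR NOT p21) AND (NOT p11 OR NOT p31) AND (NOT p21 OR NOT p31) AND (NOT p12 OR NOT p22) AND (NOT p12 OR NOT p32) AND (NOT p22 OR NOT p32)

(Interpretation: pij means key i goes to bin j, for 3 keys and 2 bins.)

Branch on p11: set p11 = true.
From the singleton clause (NOT p21), p21 = false.
From the singleton clause (p22), p22 = true.
From the singleton clause (NOT p31), p31 = false.
From the singleton clause (p32), p32 = true.
But (NOT p32) is also a unit clause — contradiction.
Undo p11 and try p11 = false.
From the singleton clause (p12), p12 = true.
From the singleton clause (NOT p22), p22 = false.
From the singleton clause (p21), p21 = true.
From the singleton clause (NOT p31), p31 = false.
From the singleton clause (p32), p32 = true.
But (NOT p32) is also a unit clause — contradiction.
Neither p11 = true nor p11 = false works.

UNSATISFIABLE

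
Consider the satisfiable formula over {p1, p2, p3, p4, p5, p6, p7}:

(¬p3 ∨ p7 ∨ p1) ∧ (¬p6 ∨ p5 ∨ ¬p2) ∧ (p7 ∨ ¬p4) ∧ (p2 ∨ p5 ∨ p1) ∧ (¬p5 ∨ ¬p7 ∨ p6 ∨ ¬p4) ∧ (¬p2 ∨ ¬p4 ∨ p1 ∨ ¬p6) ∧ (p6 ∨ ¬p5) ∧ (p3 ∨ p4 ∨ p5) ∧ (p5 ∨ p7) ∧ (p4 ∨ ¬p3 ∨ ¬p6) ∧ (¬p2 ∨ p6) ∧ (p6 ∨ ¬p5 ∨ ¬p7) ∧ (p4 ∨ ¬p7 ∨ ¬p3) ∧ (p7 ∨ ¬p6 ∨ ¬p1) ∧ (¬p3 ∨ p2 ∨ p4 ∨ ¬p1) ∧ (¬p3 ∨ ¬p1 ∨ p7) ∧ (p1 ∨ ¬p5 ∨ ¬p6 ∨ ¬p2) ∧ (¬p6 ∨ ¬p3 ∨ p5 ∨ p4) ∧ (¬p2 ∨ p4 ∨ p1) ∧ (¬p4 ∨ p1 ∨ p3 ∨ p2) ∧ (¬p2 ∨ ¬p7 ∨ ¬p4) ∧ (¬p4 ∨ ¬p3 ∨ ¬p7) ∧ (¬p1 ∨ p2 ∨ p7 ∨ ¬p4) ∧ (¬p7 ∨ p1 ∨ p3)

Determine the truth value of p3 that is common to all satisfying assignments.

Suppose p3 = True.
Suppose p7 = True.
(p4) alone gives p4 = True.
Now (¬p4) is unsatisfied and unit — conflict.
Undo p7 and try p7 = False.
(p1) alone gives p1 = True.
Now (¬p1) is unsatisfied and unit — conflict.
Both values of p7 lead to a conflict.
So every satisfying assignment has p3 = False.

False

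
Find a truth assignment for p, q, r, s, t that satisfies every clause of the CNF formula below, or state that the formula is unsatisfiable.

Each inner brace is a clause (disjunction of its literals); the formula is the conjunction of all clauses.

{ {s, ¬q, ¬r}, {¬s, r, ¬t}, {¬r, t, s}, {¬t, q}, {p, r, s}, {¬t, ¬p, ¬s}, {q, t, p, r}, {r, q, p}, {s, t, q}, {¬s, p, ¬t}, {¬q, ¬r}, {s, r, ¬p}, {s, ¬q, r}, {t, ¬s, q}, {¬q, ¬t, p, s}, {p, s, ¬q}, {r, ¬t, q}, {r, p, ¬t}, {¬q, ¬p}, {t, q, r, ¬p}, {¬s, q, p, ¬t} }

p=False,  q=True,  r=False,  s=True,  t=False

Case t = False:
Case r = False:
Case p = False:
The clause (s) is unit, so s = True.
The clause (q) is unit, so q = True.
Every clause now holds.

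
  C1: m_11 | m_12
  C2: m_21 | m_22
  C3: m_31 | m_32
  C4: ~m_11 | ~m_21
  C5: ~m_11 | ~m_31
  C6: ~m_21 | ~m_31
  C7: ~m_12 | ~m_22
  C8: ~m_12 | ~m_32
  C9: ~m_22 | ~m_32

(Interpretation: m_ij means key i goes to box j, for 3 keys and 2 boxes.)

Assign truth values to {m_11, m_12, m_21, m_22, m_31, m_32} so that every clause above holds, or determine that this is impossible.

UNSATISFIABLE

Suppose m_11 = 1.
From the singleton clause (~m_21), m_21 = 0.
From the singleton clause (m_22), m_22 = 1.
From the singleton clause (~m_31), m_31 = 0.
From the singleton clause (m_32), m_32 = 1.
But (~m_32) is also a unit clause — contradiction.
Undo m_11 and try m_11 = 0.
From the singleton clause (m_12), m_12 = 1.
From the singleton clause (~m_22), m_22 = 0.
From the singleton clause (m_21), m_21 = 1.
From the singleton clause (~m_31), m_31 = 0.
From the singleton clause (m_32), m_32 = 1.
But (~m_32) is also a unit clause — contradiction.
Neither m_11 = 1 nor m_11 = 0 works.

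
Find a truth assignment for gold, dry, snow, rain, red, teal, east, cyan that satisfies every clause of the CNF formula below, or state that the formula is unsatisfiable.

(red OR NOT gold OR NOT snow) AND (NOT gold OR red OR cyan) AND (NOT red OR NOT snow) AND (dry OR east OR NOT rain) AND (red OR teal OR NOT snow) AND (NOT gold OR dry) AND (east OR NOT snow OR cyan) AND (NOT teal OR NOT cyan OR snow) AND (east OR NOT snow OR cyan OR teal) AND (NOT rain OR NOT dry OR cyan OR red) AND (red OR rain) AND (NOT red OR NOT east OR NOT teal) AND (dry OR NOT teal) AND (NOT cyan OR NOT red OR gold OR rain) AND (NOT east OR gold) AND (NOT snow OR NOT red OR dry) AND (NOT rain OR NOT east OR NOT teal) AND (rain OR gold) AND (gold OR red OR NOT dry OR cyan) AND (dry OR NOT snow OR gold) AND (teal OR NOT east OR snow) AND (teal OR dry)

Try red = true.
Unit clause (NOT snow) forces snow = false.
Try gold = true.
Unit clause (dry) forces dry = true.
Try teal = true.
Unit clause (NOT cyan) forces cyan = false.
Unit clause (NOT east) forces east = false.
No clause remains; rain is free.

gold ↦ true; dry ↦ true; snow ↦ false; rain ↦ false; red ↦ true; teal ↦ true; east ↦ false; cyan ↦ false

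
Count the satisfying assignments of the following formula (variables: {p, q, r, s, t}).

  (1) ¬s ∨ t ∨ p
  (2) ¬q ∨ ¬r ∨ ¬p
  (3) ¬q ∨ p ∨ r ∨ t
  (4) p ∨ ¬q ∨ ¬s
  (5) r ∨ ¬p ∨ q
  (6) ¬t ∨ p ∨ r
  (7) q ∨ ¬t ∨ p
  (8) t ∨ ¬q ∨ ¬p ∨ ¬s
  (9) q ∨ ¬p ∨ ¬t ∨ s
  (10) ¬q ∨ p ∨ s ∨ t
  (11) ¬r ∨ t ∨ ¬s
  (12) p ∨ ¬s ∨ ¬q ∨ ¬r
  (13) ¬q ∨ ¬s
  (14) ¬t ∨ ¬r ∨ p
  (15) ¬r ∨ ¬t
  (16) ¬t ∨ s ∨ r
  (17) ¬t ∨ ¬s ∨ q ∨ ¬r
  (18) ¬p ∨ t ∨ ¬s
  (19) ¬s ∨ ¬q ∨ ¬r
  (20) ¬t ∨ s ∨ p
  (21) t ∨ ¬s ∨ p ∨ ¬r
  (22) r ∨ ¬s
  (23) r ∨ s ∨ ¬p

There are 2^5 = 32 truth assignments over (p, q, r, s, t).
Split on r. With r = True, the clauses containing r are satisfied and ¬r drops from the rest; 2 of the 2^4 = 16 assignments to the other variables satisfy what remains.
With r = False, by the same count on the reduced clause set, 1 assignment works.
(One model: p=F, q=F, r=F, s=F, t=F.)
Total: 2 + 1 = 3.

3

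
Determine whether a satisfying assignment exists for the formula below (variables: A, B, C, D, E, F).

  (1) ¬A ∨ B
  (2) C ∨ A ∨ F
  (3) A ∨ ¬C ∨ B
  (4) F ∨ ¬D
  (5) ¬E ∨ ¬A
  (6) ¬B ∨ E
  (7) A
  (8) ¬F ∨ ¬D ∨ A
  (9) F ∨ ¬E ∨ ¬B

Unsatisfiable

Unit clause (A) forces A = True.
Unit clause (B) forces B = True.
Unit clause (¬E) forces E = False.
That conflicts with the unit clause (E).
No assignment satisfies every clause.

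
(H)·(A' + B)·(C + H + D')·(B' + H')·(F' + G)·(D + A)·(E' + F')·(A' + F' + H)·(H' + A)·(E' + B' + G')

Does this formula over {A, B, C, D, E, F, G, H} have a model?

No, unsatisfiable

(H) alone gives H = 1.
(B') alone gives B = 0.
(A') alone gives A = 0.
But (A) is also a unit clause — contradiction.
No assignment satisfies every clause.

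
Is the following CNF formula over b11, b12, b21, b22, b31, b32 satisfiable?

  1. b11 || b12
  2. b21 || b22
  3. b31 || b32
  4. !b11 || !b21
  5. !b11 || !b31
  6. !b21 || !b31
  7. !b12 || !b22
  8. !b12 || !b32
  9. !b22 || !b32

Suppose b11 = true.
Unit clause (!b21) forces b21 = false.
Unit clause (b22) forces b22 = true.
Unit clause (!b31) forces b31 = false.
Unit clause (b32) forces b32 = true.
But (!b32) is also a unit clause — contradiction.
That branch fails; take b11 = false instead.
Unit clause (b12) forces b12 = true.
Unit clause (!b22) forces b22 = false.
Unit clause (b21) forces b21 = true.
Unit clause (!b31) forces b31 = false.
Unit clause (b32) forces b32 = true.
But (!b32) is also a unit clause — contradiction.
Both values of b11 lead to a conflict.
No assignment satisfies every clause.

No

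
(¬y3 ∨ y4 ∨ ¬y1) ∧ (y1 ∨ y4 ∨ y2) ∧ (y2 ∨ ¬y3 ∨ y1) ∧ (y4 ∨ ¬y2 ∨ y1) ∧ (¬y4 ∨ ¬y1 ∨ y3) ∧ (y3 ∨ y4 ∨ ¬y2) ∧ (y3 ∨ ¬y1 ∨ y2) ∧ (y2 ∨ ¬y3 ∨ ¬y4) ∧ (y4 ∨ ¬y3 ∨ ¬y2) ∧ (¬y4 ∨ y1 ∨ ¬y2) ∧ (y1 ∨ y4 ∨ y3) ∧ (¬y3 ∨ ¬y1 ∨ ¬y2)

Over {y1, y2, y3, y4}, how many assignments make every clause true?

1

There are 2^4 = 16 truth assignments over (y1, y2, y3, y4).
Check each against the 12 clauses (columns in the order y1, y2, y3, y4):
  F F F F  ✗ fails (y1 ∨ y4 ∨ y2)
  F F F T  ✓ satisfies all
  F F T F  ✗ fails (y1 ∨ y4 ∨ y2)
  F F T T  ✗ fails (y2 ∨ ¬y3 ∨ y1)
  F T F F  ✗ fails (y4 ∨ ¬y2 ∨ y1)
  F T F T  ✗ fails (¬y4 ∨ y1 ∨ ¬y2)
  F T T F  ✗ fails (y4 ∨ ¬y2 ∨ y1)
  F T T T  ✗ fails (¬y4 ∨ y1 ∨ ¬y2)
  T F F F  ✗ fails (y3 ∨ ¬y1 ∨ y2)
  T F F T  ✗ fails (¬y4 ∨ ¬y1 ∨ y3)
  T F T F  ✗ fails (¬y3 ∨ y4 ∨ ¬y1)
  T F T T  ✗ fails (y2 ∨ ¬y3 ∨ ¬y4)
  T T F F  ✗ fails (y3 ∨ y4 ∨ ¬y2)
  T T F T  ✗ fails (¬y4 ∨ ¬y1 ∨ y3)
  T T T F  ✗ fails (¬y3 ∨ y4 ∨ ¬y1)
  T T T T  ✗ fails (¬y3 ∨ ¬y1 ∨ ¬y2)
1 of the 16 rows is a model.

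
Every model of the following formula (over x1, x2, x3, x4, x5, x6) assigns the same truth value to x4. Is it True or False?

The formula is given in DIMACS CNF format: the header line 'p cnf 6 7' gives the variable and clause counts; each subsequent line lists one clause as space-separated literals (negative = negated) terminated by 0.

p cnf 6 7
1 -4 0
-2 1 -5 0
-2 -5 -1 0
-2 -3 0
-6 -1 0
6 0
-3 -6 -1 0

False

Suppose x4 = True.
From the singleton clause (x1), x1 = True.
From the singleton clause (¬x6), x6 = False.
But (x6) is also a unit clause — contradiction.
So every satisfying assignment has x4 = False.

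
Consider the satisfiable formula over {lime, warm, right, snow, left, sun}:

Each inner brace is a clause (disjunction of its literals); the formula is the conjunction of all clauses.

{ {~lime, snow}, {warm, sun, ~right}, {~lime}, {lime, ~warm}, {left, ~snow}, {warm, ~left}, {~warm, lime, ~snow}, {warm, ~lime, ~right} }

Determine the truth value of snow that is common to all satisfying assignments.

False

Suppose snow = 1.
(~lime) alone gives lime = 0.
(~warm) alone gives warm = 0.
(left) alone gives left = 1.
Now (~left) is unsatisfied and unit — conflict.
So every satisfying assignment has snow = False.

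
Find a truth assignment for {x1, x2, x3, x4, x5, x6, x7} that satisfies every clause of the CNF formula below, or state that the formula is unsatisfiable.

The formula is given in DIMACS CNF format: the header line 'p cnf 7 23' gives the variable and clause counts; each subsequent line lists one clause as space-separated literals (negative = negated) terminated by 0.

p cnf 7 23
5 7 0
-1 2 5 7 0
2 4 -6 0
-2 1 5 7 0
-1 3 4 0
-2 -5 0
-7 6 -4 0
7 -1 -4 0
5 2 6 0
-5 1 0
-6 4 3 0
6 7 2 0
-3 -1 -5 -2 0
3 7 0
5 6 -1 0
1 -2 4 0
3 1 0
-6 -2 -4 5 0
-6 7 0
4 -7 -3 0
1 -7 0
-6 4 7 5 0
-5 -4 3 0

Suppose x5 = False.
The clause (x7) is unit, so x7 = True.
The clause (x1) is unit, so x1 = True.
The clause (x6) is unit, so x6 = True.
Suppose x2 = False.
The clause (x4) is unit, so x4 = True.
Every clause is now satisfied; x3 is unconstrained.

x1 ↦ True, x2 ↦ False, x3 ↦ False, x4 ↦ True, x5 ↦ False, x6 ↦ True, x7 ↦ True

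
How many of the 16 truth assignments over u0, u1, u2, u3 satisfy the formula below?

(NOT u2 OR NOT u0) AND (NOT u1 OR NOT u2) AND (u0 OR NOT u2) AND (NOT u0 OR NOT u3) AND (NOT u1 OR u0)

4

There are 2^4 = 16 truth assignments over (u0, u1, u2, u3).
Check each against the 5 clauses (columns in the order u0, u1, u2, u3):
  F F F F  ✓ satisfies all
  F F F T  ✓ satisfies all
  F F T F  ✗ fails (u0 OR NOT u2)
  F F T T  ✗ fails (u0 OR NOT u2)
  F T F F  ✗ fails (NOT u1 OR u0)
  F T F T  ✗ fails (NOT u1 OR u0)
  F T T F  ✗ fails (NOT u1 OR NOT u2)
  F T T T  ✗ fails (NOT u1 OR NOT u2)
  T F F F  ✓ satisfies all
  T F F T  ✗ fails (NOT u0 OR NOT u3)
  T F T F  ✗ fails (NOT u2 OR NOT u0)
  T F T T  ✗ fails (NOT u2 OR NOT u0)
  T T F F  ✓ satisfies all
  T T F T  ✗ fails (NOT u0 OR NOT u3)
  T T T F  ✗ fails (NOT u2 OR NOT u0)
  T T T T  ✗ fails (NOT u2 OR NOT u0)
4 of the 16 rows are models.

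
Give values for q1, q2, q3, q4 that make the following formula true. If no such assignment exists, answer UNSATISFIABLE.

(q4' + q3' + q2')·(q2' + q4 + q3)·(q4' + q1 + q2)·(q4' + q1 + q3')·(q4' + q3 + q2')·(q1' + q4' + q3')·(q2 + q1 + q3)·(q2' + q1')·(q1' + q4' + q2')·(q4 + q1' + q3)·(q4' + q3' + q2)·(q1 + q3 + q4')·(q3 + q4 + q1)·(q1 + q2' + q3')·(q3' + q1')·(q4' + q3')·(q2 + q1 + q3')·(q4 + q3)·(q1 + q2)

q1 ↦ 1, q2 ↦ 0, q3 ↦ 0, q4 ↦ 1

Try q2 = 0.
Unit clause (q1) forces q1 = 1.
Unit clause (q3') forces q3 = 0.
Unit clause (q4) forces q4 = 1.
Every clause now holds.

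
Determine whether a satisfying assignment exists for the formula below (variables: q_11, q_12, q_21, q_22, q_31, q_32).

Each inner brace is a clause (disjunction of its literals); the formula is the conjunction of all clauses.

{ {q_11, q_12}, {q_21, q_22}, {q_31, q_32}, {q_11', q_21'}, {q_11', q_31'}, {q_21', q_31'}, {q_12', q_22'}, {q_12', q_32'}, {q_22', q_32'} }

Branch on q_11: set q_11 = 1.
From the singleton clause (q_21'), q_21 = 0.
From the singleton clause (q_22), q_22 = 1.
From the singleton clause (q_31'), q_31 = 0.
From the singleton clause (q_32), q_32 = 1.
Now (q_32') is unsatisfied and unit — conflict.
Backtrack on q_11: now try q_11 = 0.
From the singleton clause (q_12), q_12 = 1.
From the singleton clause (q_22'), q_22 = 0.
From the singleton clause (q_21), q_21 = 1.
From the singleton clause (q_31'), q_31 = 0.
From the singleton clause (q_32), q_32 = 1.
Now (q_32') is unsatisfied and unit — conflict.
Either choice for q_11 ends in contradiction.
No assignment satisfies every clause.

No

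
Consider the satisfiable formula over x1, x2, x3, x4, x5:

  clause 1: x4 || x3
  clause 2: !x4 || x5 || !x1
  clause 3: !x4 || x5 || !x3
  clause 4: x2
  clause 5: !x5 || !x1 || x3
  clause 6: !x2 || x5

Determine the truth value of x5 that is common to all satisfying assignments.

True

Suppose x5 = false.
(x2) alone gives x2 = true.
But (!x2) is also a unit clause — contradiction.
So every satisfying assignment has x5 = True.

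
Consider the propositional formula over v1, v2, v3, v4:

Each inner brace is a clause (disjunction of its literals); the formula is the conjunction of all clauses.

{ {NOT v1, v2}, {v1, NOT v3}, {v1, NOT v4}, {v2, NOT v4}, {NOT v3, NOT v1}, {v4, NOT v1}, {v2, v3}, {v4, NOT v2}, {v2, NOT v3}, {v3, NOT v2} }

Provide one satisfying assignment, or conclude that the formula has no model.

Case v1 = false:
The clause (NOT v3) is unit, so v3 = false.
The clause (NOT v4) is unit, so v4 = false.
The clause (v2) is unit, so v2 = true.
That conflicts with the unit clause (NOT v2).
Undo v1 and try v1 = true.
The clause (v2) is unit, so v2 = true.
The clause (NOT v3) is unit, so v3 = false.
That conflicts with the unit clause (v3).
Either choice for v1 ends in contradiction.

UNSATISFIABLE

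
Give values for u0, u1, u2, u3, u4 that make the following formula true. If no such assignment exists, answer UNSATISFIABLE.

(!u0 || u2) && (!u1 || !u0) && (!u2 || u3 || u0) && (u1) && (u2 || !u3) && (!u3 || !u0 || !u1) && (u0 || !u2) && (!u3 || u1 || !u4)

The clause (u1) is unit, so u1 = true.
The clause (!u0) is unit, so u0 = false.
The clause (!u2) is unit, so u2 = false.
The clause (!u3) is unit, so u3 = false.
Every clause is now satisfied; u4 is unconstrained.

u0=false; u1=true; u2=false; u3=false; u4=false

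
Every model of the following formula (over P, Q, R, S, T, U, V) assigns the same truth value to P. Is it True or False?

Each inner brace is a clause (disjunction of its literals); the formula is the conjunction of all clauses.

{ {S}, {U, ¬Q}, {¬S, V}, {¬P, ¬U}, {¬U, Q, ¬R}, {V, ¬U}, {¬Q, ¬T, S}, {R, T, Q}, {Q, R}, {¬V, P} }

True

Suppose P = False.
From the singleton clause (S), S = True.
From the singleton clause (V), V = True.
But (¬V) is also a unit clause — contradiction.
So every satisfying assignment has P = True.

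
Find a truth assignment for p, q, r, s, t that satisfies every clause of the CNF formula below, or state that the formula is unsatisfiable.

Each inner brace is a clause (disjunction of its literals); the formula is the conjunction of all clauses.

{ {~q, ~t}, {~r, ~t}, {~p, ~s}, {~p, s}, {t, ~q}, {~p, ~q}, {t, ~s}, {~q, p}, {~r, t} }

p ↦ 0,  q ↦ 0,  r ↦ 0,  s ↦ 0,  t ↦ 1

Case q = 0:
Case r = 0:
Case p = 0:
Case t = 1:
Every clause is now satisfied; s is unconstrained.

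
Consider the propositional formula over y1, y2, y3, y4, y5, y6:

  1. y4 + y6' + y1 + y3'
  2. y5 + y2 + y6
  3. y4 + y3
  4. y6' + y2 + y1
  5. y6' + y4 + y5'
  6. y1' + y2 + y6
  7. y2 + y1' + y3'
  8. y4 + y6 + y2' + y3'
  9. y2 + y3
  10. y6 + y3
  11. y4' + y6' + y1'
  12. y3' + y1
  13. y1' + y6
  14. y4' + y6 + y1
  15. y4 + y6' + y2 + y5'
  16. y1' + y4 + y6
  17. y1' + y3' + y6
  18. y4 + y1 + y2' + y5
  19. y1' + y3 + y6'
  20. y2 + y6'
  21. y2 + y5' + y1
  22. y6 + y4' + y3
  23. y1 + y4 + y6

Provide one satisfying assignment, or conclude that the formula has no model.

Try y4 = 0.
Unit clause (y3) forces y3 = 1.
Unit clause (y1) forces y1 = 1.
Unit clause (y2) forces y2 = 1.
Unit clause (y6) forces y6 = 1.
Unit clause (y5') forces y5 = 0.
This assignment satisfies each clause.

y1=1, y2=1, y3=1, y4=0, y5=0, y6=1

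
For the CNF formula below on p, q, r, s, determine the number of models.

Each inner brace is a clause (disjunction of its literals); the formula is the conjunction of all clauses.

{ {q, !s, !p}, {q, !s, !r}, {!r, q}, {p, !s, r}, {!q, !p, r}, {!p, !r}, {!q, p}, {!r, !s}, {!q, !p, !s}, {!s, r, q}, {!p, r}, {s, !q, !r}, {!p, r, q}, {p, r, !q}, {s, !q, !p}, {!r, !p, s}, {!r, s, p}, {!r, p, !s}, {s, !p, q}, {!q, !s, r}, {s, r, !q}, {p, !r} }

There are 2^4 = 16 truth assignments over (p, q, r, s).
Split on q. With q = true, the clauses containing q are satisfied and !q drops from the rest; 0 of the 2^3 = 8 assignments to the other variables satisfy what remains.
With q = false, by the same count on the reduced clause set, 1 assignment works.
(One model: p=F, q=F, r=F, s=F.)
Total: 0 + 1 = 1.

1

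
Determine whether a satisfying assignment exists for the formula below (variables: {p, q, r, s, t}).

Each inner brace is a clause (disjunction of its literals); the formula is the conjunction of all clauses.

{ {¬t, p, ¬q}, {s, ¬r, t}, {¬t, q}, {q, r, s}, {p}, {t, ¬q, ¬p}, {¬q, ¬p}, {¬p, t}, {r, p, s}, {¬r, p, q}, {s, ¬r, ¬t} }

Unit clause (p) forces p = True.
Unit clause (¬q) forces q = False.
Unit clause (¬t) forces t = False.
But (t) is also a unit clause — contradiction.
No assignment satisfies every clause.

Unsatisfiable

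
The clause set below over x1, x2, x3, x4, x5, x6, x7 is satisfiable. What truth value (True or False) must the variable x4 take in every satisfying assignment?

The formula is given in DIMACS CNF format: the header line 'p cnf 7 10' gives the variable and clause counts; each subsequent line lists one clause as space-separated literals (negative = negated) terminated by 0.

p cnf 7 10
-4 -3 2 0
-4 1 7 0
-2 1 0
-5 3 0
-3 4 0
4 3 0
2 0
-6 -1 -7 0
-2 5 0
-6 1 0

True

Suppose x4 = False.
From the singleton clause (¬x3), x3 = False.
Now (x3) is unsatisfied and unit — conflict.
So every satisfying assignment has x4 = True.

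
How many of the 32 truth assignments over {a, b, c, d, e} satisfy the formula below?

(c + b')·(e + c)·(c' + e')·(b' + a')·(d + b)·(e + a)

3

There are 2^5 = 32 truth assignments over (a, b, c, d, e).
Split on d. With d = 1, the clauses containing d are satisfied and d' drops from the rest; 3 of the 2^4 = 16 assignments to the other variables satisfy what remains.
With d = 0, by the same count on the reduced clause set, 0 assignments work.
(One model: a=F, b=F, c=F, d=T, e=T.)
Total: 3 + 0 = 3.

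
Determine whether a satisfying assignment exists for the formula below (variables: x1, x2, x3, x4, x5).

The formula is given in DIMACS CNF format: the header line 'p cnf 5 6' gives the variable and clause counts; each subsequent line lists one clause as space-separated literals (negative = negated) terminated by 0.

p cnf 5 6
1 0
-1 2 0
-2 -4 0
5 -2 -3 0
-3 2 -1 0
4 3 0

Yes, satisfiable

(x1) alone gives x1 = True.
(x2) alone gives x2 = True.
(¬x4) alone gives x4 = False.
(x3) alone gives x3 = True.
(x5) alone gives x5 = True.
All clauses are satisfied.
A satisfying assignment: x1 ↦ True, x2 ↦ True, x3 ↦ True, x4 ↦ False, x5 ↦ True.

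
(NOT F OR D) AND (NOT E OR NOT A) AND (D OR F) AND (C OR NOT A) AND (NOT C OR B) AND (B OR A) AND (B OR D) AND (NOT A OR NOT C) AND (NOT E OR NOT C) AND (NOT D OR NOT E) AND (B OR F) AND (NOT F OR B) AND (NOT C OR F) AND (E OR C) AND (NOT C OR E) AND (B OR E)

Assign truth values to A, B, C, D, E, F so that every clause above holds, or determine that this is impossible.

Branch on F: set F = false.
From the singleton clause (D), D = true.
From the singleton clause (NOT E), E = false.
From the singleton clause (B), B = true.
From the singleton clause (NOT C), C = false.
But (C) is also a unit clause — contradiction.
So F must be the other value — set F = true.
From the singleton clause (D), D = true.
From the singleton clause (NOT E), E = false.
From the singleton clause (B), B = true.
From the singleton clause (C), C = true.
But (NOT C) is also a unit clause — contradiction.
Both values of F lead to a conflict.

UNSATISFIABLE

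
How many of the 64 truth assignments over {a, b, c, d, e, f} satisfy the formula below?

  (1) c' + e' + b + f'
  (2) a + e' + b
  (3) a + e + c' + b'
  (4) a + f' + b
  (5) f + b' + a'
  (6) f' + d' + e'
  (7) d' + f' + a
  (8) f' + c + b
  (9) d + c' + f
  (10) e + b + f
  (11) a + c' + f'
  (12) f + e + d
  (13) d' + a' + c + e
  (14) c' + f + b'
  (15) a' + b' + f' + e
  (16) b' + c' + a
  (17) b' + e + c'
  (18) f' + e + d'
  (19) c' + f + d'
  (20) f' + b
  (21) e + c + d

8

There are 2^6 = 64 truth assignments over (a, b, c, d, e, f).
Split on a. With a = 1, the clauses containing a are satisfied and a' drops from the rest; 4 of the 2^5 = 32 assignments to the other variables satisfy what remains.
With a = 0, by the same count on the reduced clause set, 4 assignments work.
Total: 4 + 4 = 8.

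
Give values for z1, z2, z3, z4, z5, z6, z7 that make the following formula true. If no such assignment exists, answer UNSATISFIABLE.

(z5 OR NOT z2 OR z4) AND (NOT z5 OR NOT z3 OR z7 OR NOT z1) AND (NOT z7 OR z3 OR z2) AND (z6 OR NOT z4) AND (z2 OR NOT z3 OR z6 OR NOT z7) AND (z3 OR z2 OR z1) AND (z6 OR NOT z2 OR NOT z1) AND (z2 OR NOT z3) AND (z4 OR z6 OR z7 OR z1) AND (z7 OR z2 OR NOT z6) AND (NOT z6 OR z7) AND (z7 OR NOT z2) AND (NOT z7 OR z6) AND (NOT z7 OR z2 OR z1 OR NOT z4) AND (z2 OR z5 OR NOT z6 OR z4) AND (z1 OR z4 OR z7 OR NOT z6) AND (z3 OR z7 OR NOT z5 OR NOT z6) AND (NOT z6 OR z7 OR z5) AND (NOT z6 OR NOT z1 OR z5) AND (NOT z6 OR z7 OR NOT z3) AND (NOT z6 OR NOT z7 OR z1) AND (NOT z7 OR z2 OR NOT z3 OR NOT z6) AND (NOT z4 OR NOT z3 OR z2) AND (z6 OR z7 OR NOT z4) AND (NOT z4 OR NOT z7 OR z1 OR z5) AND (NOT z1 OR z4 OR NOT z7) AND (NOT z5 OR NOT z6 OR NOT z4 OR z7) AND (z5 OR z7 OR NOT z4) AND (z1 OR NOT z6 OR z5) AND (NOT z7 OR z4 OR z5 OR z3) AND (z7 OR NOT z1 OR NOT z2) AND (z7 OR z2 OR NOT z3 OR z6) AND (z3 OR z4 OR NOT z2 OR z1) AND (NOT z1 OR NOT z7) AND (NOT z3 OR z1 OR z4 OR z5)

Case z6 = false:
(NOT z4) alone gives z4 = false.
(NOT z7) alone gives z7 = false.
(z1) alone gives z1 = true.
(NOT z2) alone gives z2 = false.
(NOT z3) alone gives z3 = false.
Every clause is now satisfied; z5 is unconstrained.

z1=true,  z2=false,  z3=false,  z4=false,  z5=false,  z6=false,  z7=false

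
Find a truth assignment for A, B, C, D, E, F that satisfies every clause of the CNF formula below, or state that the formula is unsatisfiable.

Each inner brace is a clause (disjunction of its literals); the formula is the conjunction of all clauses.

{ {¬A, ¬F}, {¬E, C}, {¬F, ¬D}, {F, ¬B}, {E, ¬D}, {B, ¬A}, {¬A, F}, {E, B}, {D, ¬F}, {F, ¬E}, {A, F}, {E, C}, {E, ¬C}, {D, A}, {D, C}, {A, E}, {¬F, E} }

Case A = False:
The clause (F) is unit, so F = True.
The clause (¬D) is unit, so D = False.
But (D) is also a unit clause — contradiction.
Undo A and try A = True.
The clause (¬F) is unit, so F = False.
But (F) is also a unit clause — contradiction.
Both values of A lead to a conflict.

UNSATISFIABLE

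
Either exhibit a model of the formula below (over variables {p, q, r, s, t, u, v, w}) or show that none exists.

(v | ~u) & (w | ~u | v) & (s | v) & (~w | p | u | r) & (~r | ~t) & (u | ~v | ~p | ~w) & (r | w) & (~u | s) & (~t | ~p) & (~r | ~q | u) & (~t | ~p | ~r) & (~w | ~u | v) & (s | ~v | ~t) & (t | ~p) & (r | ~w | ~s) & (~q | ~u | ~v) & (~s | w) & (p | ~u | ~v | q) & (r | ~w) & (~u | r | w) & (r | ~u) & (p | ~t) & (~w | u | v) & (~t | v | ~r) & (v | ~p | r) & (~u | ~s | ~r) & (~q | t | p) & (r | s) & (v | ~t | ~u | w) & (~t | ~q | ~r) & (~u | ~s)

Suppose v = 1.
Suppose r = 1.
From the singleton clause (~t), t = 0.
From the singleton clause (~p), p = 0.
From the singleton clause (~q), q = 0.
From the singleton clause (~u), u = 0.
Suppose s = 0.
No clause remains; w is free.

p=0; q=0; r=1; s=0; t=0; u=0; v=1; w=0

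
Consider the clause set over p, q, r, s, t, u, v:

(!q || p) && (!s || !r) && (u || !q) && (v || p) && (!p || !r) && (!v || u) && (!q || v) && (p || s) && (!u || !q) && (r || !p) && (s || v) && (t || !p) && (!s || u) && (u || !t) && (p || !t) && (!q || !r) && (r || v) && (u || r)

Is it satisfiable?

Try q = false.
Try s = true.
The clause (!r) is unit, so r = false.
The clause (!p) is unit, so p = false.
The clause (v) is unit, so v = true.
The clause (u) is unit, so u = true.
The clause (!t) is unit, so t = false.
Every clause now holds.
A satisfying assignment: p: false, q: false, r: false, s: true, t: false, u: true, v: true.

Yes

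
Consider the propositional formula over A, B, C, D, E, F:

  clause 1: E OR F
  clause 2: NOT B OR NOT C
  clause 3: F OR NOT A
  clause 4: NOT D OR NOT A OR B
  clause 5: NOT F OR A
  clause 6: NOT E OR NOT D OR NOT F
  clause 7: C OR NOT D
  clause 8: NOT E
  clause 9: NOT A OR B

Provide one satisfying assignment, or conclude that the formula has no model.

A: true, B: true, C: false, D: false, E: false, F: true

From the singleton clause (NOT E), E = false.
From the singleton clause (F), F = true.
From the singleton clause (A), A = true.
From the singleton clause (B), B = true.
From the singleton clause (NOT C), C = false.
From the singleton clause (NOT D), D = false.
Every clause now holds.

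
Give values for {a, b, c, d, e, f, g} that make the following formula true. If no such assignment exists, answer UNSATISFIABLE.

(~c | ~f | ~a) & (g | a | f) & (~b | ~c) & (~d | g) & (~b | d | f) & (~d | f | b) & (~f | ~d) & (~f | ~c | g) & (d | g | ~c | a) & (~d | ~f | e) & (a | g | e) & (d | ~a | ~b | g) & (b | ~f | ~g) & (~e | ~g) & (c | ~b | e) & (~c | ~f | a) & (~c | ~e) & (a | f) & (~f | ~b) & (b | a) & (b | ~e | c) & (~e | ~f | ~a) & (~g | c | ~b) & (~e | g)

Case b = 0:
The clause (a) is unit, so a = 1.
Case c = 0:
The clause (~e) is unit, so e = 0.
Case d = 0:
Case f = 1:
The clause (~g) is unit, so g = 0.
All clauses are satisfied.

a ↦ 1,  b ↦ 0,  c ↦ 0,  d ↦ 0,  e ↦ 0,  f ↦ 1,  g ↦ 0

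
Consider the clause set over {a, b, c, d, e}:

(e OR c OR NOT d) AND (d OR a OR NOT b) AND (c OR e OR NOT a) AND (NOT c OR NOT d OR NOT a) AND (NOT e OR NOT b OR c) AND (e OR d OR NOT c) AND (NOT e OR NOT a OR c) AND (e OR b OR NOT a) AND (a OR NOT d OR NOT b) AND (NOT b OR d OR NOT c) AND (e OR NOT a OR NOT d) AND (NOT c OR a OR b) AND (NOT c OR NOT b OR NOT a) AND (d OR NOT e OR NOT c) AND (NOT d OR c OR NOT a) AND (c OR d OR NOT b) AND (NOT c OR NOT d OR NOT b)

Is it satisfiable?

Yes, satisfiable

Try e = false.
Try c = false.
Unit clause (NOT d) forces d = false.
Unit clause (NOT a) forces a = false.
Unit clause (NOT b) forces b = false.
Every clause now holds.
A satisfying assignment: a: false; b: false; c: false; d: false; e: false.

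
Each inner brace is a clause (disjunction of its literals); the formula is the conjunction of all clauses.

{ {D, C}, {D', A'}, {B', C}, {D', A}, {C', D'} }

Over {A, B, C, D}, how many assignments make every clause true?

4

There are 2^4 = 16 truth assignments over (A, B, C, D).
Check each against the 5 clauses (columns in the order A, B, C, D):
  F F F F  ✗ fails (D + C)
  F F F T  ✗ fails (D' + A)
  F F T F  ✓ satisfies all
  F F T T  ✗ fails (D' + A)
  F T F F  ✗ fails (D + C)
  F T F T  ✗ fails (B' + C)
  F T T F  ✓ satisfies all
  F T T T  ✗ fails (D' + A)
  T F F F  ✗ fails (D + C)
  T F F T  ✗ fails (D' + A')
  T F T F  ✓ satisfies all
  T F T T  ✗ fails (D' + A')
  T T F F  ✗ fails (D + C)
  T T F T  ✗ fails (D' + A')
  T T T F  ✓ satisfies all
  T T T T  ✗ fails (D' + A')
4 of the 16 rows are models.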